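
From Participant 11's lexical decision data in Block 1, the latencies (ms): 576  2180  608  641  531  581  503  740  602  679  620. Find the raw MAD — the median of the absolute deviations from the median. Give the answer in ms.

33 ms

Sorted: 503, 531, 576, 581, 602, 608, 620, 641, 679, 740, 2180 → median = 608
|x − 608|: 32, 1572, 0, 33, 77, 27, 105, 132, 6, 71, 12
Sorted deviations: 0, 6, 12, 27, 32, 33, 71, 77, 105, 132, 1572 → MAD = 33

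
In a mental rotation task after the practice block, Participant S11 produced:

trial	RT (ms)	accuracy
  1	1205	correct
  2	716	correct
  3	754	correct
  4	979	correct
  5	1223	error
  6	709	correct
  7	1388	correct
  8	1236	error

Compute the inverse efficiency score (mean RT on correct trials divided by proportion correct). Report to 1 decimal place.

Correct trials (n=6): 1205, 716, 754, 979, 709, 1388
Mean correct RT = 5751/6 = 958.5000 ms
Proportion correct = 6/8
IES = 958.5000 / (6/8) = 1278.000 ms

1278.0 ms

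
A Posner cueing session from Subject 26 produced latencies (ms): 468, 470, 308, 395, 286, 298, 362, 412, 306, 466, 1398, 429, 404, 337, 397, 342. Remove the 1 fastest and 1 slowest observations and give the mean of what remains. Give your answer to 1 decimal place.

Sorted: 286, 298, 306, 308, 337, 342, 362, 395, 397, 404, 412, 429, 466, 468, 470, 1398
Drop lowest 1 (286) and highest 1 (1398)
Remaining (n=14): Σ = 5394, mean = 5394/14 = 385.286

385.3 ms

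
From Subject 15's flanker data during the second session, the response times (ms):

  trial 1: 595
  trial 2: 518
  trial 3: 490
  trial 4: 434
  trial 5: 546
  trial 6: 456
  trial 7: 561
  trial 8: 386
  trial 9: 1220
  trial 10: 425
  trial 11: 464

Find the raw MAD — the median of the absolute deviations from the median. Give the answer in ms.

56 ms

Sorted: 386, 425, 434, 456, 464, 490, 518, 546, 561, 595, 1220 → median = 490
|x − 490|: 105, 28, 0, 56, 56, 34, 71, 104, 730, 65, 26
Sorted deviations: 0, 26, 28, 34, 56, 56, 65, 71, 104, 105, 730 → MAD = 56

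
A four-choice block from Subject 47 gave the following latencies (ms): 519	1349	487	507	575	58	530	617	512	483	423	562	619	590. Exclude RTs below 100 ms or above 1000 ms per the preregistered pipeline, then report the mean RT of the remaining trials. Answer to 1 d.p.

535.3 ms

Excluded: 58, 1349
Retained (n=12): Σ = 6424
Mean = 6424/12 = 535.3333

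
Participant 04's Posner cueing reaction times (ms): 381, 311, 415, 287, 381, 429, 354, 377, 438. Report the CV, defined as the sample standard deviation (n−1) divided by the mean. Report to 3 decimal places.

n = 9, Σ = 3373, M = 374.7778
Σ(x−M)² = 20841.556; s = √(20841.556/8) = 51.0411
CV = 51.0411 / 374.7778 = 0.13619

0.136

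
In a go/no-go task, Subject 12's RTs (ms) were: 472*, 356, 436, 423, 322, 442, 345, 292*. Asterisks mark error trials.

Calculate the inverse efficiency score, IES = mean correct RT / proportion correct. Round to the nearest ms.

516 ms

Correct trials (n=6): 356, 436, 423, 322, 442, 345
Mean correct RT = 2324/6 = 387.3333 ms
Proportion correct = 6/8
IES = 387.3333 / (6/8) = 516.444 ms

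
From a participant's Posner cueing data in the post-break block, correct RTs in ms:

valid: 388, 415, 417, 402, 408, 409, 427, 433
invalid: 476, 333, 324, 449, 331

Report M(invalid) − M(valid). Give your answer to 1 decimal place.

M(valid) = 3299/8 = 412.375
M(invalid) = 1913/5 = 382.600
Difference = 382.600 − 412.375 = -29.775 ms

-29.8 ms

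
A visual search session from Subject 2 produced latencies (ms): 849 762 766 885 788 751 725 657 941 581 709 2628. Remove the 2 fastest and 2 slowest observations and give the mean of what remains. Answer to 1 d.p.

Sorted: 581, 657, 709, 725, 751, 762, 766, 788, 849, 885, 941, 2628
Drop lowest 2 (581, 657) and highest 2 (941, 2628)
Remaining (n=8): Σ = 6235, mean = 6235/8 = 779.375

779.4 ms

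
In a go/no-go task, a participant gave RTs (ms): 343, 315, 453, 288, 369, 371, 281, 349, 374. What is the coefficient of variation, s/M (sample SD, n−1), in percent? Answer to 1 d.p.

n = 9, Σ = 3143, M = 349.2222
Σ(x−M)² = 21861.556; s = √(21861.556/8) = 52.2752
CV = 52.2752 / 349.2222 = 0.14969 = 14.969%

15.0%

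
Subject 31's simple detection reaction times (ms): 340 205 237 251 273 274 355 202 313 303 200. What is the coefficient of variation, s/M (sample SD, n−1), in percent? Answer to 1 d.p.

20.5%

n = 11, Σ = 2953, M = 268.4545
Σ(x−M)² = 30260.727; s = √(30260.727/10) = 55.0098
CV = 55.0098 / 268.4545 = 0.20491 = 20.491%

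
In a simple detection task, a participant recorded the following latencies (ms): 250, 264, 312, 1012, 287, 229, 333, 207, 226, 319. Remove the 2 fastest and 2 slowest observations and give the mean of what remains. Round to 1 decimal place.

276.8 ms

Sorted: 207, 226, 229, 250, 264, 287, 312, 319, 333, 1012
Drop lowest 2 (207, 226) and highest 2 (333, 1012)
Remaining (n=6): Σ = 1661, mean = 1661/6 = 276.833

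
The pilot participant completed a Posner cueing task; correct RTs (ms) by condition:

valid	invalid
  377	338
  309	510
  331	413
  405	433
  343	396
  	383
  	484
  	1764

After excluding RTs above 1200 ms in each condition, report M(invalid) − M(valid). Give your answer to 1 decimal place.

69.4 ms

invalid: exclude 1764
M(valid) = 1765/5 = 353.000
M(invalid) = 2957/7 = 422.429
Difference = 422.429 − 353.000 = 69.429 ms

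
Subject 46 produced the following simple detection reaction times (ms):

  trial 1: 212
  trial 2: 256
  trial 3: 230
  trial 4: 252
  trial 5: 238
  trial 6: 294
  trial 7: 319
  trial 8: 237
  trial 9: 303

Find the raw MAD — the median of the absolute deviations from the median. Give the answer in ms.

22 ms

Sorted: 212, 230, 237, 238, 252, 256, 294, 303, 319 → median = 252
|x − 252|: 40, 4, 22, 0, 14, 42, 67, 15, 51
Sorted deviations: 0, 4, 14, 15, 22, 40, 42, 51, 67 → MAD = 22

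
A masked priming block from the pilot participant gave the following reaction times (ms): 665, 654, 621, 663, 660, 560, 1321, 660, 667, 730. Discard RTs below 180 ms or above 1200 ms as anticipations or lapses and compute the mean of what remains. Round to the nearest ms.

Excluded: 1321
Retained (n=9): Σ = 5880
Mean = 5880/9 = 653.3333

653 ms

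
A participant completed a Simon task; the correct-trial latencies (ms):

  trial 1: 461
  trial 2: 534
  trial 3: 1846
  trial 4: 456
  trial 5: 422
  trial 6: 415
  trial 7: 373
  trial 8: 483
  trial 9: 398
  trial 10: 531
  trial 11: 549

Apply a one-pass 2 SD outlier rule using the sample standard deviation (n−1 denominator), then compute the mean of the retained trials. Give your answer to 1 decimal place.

462.2 ms

n = 11, ΣRT = 6468, M = 588.000
Σ(x−M)² = 1774638.00; s = √(1774638.00/10) = 421.265
Cutoffs: 588.000 ± 2·421.265 → [-254.5, 1430.5]
Outside: 1846 → excluded.
Retained (n=10): Σ = 4622, mean = 4622/10 = 462.200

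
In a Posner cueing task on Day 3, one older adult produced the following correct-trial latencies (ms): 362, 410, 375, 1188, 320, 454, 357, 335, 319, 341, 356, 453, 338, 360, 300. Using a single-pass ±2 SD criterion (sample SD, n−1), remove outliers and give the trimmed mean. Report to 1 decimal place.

n = 15, ΣRT = 6268, M = 417.867
Σ(x−M)² = 663945.73; s = √(663945.73/14) = 217.772
Cutoffs: 417.867 ± 2·217.772 → [-17.7, 853.4]
Outside: 1188 → excluded.
Retained (n=14): Σ = 5080, mean = 5080/14 = 362.857

362.9 ms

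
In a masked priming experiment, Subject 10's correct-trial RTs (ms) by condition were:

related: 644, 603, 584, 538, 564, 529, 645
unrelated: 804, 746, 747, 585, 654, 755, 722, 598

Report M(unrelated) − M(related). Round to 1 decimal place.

M(related) = 4107/7 = 586.714
M(unrelated) = 5611/8 = 701.375
Difference = 701.375 − 586.714 = 114.661 ms

114.7 ms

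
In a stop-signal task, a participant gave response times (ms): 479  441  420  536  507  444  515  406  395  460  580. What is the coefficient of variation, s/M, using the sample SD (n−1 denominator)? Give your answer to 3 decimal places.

0.123

n = 11, Σ = 5183, M = 471.1818
Σ(x−M)² = 33753.636; s = √(33753.636/10) = 58.0979
CV = 58.0979 / 471.1818 = 0.12330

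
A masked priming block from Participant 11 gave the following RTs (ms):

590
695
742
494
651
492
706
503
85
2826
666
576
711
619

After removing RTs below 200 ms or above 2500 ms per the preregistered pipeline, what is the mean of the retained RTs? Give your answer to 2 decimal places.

Excluded: 85, 2826
Retained (n=12): Σ = 7445
Mean = 7445/12 = 620.4167

620.42 ms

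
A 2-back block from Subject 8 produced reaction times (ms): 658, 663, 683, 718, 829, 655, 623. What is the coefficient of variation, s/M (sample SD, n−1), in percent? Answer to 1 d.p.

n = 7, Σ = 4829, M = 689.8571
Σ(x−M)² = 27620.857; s = √(27620.857/6) = 67.8489
CV = 67.8489 / 689.8571 = 0.09835 = 9.835%

9.8%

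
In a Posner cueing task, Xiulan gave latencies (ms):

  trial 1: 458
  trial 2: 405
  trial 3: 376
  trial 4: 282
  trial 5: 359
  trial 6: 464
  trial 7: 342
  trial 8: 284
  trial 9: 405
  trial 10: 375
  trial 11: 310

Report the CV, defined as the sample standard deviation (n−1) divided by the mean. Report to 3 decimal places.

n = 11, Σ = 4060, M = 369.0909
Σ(x−M)² = 38726.909; s = √(38726.909/10) = 62.2309
CV = 62.2309 / 369.0909 = 0.16861

0.169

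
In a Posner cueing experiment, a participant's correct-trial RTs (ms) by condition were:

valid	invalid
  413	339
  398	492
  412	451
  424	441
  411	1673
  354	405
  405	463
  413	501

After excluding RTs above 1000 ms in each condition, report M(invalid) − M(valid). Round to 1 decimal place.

invalid: exclude 1673
M(valid) = 3230/8 = 403.750
M(invalid) = 3092/7 = 441.714
Difference = 441.714 − 403.750 = 37.964 ms

38.0 ms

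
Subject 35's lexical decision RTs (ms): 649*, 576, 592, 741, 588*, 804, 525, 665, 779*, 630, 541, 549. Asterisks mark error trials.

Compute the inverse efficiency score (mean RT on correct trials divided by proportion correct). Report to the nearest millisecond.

833 ms

Correct trials (n=9): 576, 592, 741, 804, 525, 665, 630, 541, 549
Mean correct RT = 5623/9 = 624.7778 ms
Proportion correct = 9/12
IES = 624.7778 / (9/12) = 833.037 ms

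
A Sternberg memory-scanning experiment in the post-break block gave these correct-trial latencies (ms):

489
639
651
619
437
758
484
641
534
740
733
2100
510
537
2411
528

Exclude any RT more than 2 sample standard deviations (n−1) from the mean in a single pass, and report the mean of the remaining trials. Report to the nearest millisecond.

n = 16, ΣRT = 12811, M = 800.688
Σ(x−M)² = 5027685.44; s = √(5027685.44/15) = 578.946
Cutoffs: 800.688 ± 2·578.946 → [-357.2, 1958.6]
Outside: 2100, 2411 → excluded.
Retained (n=14): Σ = 8300, mean = 8300/14 = 592.857

593 ms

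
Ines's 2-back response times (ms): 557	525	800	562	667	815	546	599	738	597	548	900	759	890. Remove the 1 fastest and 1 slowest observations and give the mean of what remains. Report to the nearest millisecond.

Sorted: 525, 546, 548, 557, 562, 597, 599, 667, 738, 759, 800, 815, 890, 900
Drop lowest 1 (525) and highest 1 (900)
Remaining (n=12): Σ = 8078, mean = 8078/12 = 673.167

673 ms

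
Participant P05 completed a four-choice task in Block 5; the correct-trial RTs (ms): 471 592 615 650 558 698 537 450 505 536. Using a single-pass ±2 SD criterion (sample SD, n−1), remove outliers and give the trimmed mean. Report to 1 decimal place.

561.2 ms

n = 10, ΣRT = 5612, M = 561.200
Σ(x−M)² = 55333.60; s = √(55333.60/9) = 78.410
Cutoffs: 561.200 ± 2·78.410 → [404.4, 718.0]
No RTs fall outside the cutoffs; all 10 retained. Mean = 5612/10 = 561.200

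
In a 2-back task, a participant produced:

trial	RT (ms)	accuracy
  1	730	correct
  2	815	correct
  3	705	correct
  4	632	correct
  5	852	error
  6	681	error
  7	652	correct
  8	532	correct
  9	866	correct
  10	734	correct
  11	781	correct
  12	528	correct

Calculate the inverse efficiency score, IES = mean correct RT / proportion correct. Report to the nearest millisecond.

Correct trials (n=10): 730, 815, 705, 632, 652, 532, 866, 734, 781, 528
Mean correct RT = 6975/10 = 697.5000 ms
Proportion correct = 10/12
IES = 697.5000 / (10/12) = 837.000 ms

837 ms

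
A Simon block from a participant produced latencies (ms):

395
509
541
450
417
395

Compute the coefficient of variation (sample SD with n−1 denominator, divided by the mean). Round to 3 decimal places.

0.136

n = 6, Σ = 2707, M = 451.1667
Σ(x−M)² = 18892.833; s = √(18892.833/5) = 61.4700
CV = 61.4700 / 451.1667 = 0.13625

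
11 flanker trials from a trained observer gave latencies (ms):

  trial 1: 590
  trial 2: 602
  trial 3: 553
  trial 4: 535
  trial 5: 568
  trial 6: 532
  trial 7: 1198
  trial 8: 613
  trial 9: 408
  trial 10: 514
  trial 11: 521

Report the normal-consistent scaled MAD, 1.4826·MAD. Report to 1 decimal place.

Sorted: 408, 514, 521, 532, 535, 553, 568, 590, 602, 613, 1198 → median = 553
|x − 553| sorted: 0, 15, 18, 21, 32, 37, 39, 49, 60, 145, 645 → MAD = 37
Robust SD ≈ 1.4826 × 37 = 54.856

54.9 ms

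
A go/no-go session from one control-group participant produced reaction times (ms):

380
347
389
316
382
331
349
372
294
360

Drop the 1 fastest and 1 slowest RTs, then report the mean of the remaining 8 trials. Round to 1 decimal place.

Sorted: 294, 316, 331, 347, 349, 360, 372, 380, 382, 389
Drop lowest 1 (294) and highest 1 (389)
Remaining (n=8): Σ = 2837, mean = 2837/8 = 354.625

354.6 ms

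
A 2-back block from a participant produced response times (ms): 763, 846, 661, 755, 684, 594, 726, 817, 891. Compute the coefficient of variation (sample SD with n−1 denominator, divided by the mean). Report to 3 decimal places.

0.126

n = 9, Σ = 6737, M = 748.5556
Σ(x−M)² = 70950.222; s = √(70950.222/8) = 94.1742
CV = 94.1742 / 748.5556 = 0.12581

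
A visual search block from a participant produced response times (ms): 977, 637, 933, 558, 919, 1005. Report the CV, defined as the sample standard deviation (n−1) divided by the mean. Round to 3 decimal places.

n = 6, Σ = 5029, M = 838.1667
Σ(x−M)² = 181596.833; s = √(181596.833/5) = 190.5764
CV = 190.5764 / 838.1667 = 0.22737

0.227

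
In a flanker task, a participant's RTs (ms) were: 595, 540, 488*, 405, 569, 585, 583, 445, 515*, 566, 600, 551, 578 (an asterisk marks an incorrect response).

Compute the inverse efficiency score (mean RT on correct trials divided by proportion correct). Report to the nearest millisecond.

Correct trials (n=11): 595, 540, 405, 569, 585, 583, 445, 566, 600, 551, 578
Mean correct RT = 6017/11 = 547.0000 ms
Proportion correct = 11/13
IES = 547.0000 / (11/13) = 646.455 ms

646 ms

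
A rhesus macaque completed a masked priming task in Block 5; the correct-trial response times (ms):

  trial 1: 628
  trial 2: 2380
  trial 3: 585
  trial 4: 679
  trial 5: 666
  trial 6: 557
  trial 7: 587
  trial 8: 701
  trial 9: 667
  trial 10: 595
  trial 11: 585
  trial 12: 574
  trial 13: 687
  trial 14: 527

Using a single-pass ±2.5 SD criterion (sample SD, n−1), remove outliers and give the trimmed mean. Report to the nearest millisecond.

n = 14, ΣRT = 10418, M = 744.143
Σ(x−M)² = 2919657.71; s = √(2919657.71/13) = 473.908
Cutoffs: 744.143 ± 2.5·473.908 → [-440.6, 1928.9]
Outside: 2380 → excluded.
Retained (n=13): Σ = 8038, mean = 8038/13 = 618.308

618 ms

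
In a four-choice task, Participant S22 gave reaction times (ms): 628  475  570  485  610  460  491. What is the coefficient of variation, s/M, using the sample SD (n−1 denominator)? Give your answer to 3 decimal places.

0.131

n = 7, Σ = 3719, M = 531.2857
Σ(x−M)² = 29063.429; s = √(29063.429/6) = 69.5982
CV = 69.5982 / 531.2857 = 0.13100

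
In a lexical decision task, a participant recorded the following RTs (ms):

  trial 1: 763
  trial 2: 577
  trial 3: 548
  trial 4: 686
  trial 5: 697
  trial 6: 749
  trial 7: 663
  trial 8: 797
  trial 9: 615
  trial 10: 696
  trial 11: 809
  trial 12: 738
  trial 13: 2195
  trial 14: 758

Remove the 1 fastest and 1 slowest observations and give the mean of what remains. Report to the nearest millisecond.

712 ms

Sorted: 548, 577, 615, 663, 686, 696, 697, 738, 749, 758, 763, 797, 809, 2195
Drop lowest 1 (548) and highest 1 (2195)
Remaining (n=12): Σ = 8548, mean = 8548/12 = 712.333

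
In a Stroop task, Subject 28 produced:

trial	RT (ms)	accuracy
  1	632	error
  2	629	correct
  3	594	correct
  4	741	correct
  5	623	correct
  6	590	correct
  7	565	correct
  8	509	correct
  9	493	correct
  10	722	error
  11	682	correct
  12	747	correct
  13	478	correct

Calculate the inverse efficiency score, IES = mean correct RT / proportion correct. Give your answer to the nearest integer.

Correct trials (n=11): 629, 594, 741, 623, 590, 565, 509, 493, 682, 747, 478
Mean correct RT = 6651/11 = 604.6364 ms
Proportion correct = 11/13
IES = 604.6364 / (11/13) = 714.570 ms

715 ms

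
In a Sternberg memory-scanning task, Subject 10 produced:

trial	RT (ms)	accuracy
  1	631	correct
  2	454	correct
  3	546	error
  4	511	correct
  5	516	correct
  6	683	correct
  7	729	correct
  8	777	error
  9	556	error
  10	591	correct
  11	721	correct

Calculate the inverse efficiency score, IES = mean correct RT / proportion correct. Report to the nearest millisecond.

Correct trials (n=8): 631, 454, 511, 516, 683, 729, 591, 721
Mean correct RT = 4836/8 = 604.5000 ms
Proportion correct = 8/11
IES = 604.5000 / (8/11) = 831.188 ms

831 ms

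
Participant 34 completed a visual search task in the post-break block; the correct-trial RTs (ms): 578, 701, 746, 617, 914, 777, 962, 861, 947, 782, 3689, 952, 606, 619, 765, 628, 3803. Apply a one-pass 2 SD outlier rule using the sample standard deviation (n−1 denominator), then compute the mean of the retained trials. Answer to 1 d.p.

763.7 ms

n = 17, ΣRT = 18947, M = 1114.529
Σ(x−M)² = 15967764.24; s = √(15967764.24/16) = 998.992
Cutoffs: 1114.529 ± 2·998.992 → [-883.5, 3112.5]
Outside: 3689, 3803 → excluded.
Retained (n=15): Σ = 11455, mean = 11455/15 = 763.667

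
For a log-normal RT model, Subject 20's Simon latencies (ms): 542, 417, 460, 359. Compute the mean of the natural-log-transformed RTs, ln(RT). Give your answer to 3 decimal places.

ln(RT): 6.2953, 6.0331, 6.1312, 5.8833
Σ ln(RT) = 24.3429
Mean = 24.3429/4 = 6.08573

6.086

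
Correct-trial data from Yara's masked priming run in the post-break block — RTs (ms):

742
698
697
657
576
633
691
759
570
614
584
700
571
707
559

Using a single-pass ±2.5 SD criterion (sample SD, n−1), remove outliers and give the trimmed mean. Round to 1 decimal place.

650.5 ms

n = 15, ΣRT = 9758, M = 650.533
Σ(x−M)² = 64671.73; s = √(64671.73/14) = 67.966
Cutoffs: 650.533 ± 2.5·67.966 → [480.6, 820.4]
No RTs fall outside the cutoffs; all 15 retained. Mean = 9758/15 = 650.533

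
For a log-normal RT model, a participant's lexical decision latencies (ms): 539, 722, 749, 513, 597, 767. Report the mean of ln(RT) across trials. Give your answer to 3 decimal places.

ln(RT): 6.2897, 6.5820, 6.6187, 6.2403, 6.3919, 6.6425
Σ ln(RT) = 38.7652
Mean = 38.7652/6 = 6.46086

6.461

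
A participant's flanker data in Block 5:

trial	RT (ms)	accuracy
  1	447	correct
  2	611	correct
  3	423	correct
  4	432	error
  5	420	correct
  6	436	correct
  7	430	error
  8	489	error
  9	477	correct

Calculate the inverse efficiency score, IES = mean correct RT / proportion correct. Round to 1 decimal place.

703.5 ms

Correct trials (n=6): 447, 611, 423, 420, 436, 477
Mean correct RT = 2814/6 = 469.0000 ms
Proportion correct = 6/9
IES = 469.0000 / (6/9) = 703.500 ms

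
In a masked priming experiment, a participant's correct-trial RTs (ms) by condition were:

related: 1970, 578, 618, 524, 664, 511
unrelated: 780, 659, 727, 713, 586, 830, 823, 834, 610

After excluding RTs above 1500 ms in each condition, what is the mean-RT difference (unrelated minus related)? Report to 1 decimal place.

150.1 ms

related: exclude 1970
M(related) = 2895/5 = 579.000
M(unrelated) = 6562/9 = 729.111
Difference = 729.111 − 579.000 = 150.111 ms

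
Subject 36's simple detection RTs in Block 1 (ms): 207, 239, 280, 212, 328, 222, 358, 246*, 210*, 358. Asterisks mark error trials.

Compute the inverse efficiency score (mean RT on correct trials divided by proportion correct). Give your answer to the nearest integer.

344 ms

Correct trials (n=8): 207, 239, 280, 212, 328, 222, 358, 358
Mean correct RT = 2204/8 = 275.5000 ms
Proportion correct = 8/10
IES = 275.5000 / (8/10) = 344.375 ms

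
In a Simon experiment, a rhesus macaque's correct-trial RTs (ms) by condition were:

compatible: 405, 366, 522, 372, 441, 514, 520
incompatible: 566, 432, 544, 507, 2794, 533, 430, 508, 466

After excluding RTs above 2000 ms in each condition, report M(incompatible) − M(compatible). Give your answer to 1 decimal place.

49.7 ms

incompatible: exclude 2794
M(compatible) = 3140/7 = 448.571
M(incompatible) = 3986/8 = 498.250
Difference = 498.250 − 448.571 = 49.679 ms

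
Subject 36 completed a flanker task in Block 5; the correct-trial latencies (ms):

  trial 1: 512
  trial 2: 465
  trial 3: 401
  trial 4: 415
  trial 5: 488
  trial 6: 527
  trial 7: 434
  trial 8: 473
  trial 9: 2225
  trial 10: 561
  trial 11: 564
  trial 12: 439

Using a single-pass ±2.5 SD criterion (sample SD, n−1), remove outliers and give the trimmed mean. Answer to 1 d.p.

n = 12, ΣRT = 7504, M = 625.333
Σ(x−M)² = 2823014.67; s = √(2823014.67/11) = 506.594
Cutoffs: 625.333 ± 2.5·506.594 → [-641.2, 1891.8]
Outside: 2225 → excluded.
Retained (n=11): Σ = 5279, mean = 5279/11 = 479.909

479.9 ms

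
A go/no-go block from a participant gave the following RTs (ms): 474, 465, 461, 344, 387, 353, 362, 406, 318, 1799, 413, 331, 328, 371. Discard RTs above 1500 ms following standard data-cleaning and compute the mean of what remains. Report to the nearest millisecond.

Excluded: 1799
Retained (n=13): Σ = 5013
Mean = 5013/13 = 385.6154

386 ms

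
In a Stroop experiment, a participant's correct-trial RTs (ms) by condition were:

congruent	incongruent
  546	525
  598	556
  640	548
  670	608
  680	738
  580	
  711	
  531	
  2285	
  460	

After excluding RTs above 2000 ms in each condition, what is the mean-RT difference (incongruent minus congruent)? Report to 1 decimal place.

congruent: exclude 2285
M(congruent) = 5416/9 = 601.778
M(incongruent) = 2975/5 = 595.000
Difference = 595.000 − 601.778 = -6.778 ms

-6.8 ms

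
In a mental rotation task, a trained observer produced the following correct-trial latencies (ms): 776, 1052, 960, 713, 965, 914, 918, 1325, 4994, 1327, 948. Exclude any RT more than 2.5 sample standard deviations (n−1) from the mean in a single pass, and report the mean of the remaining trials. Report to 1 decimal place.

989.8 ms

n = 11, ΣRT = 14892, M = 1353.818
Σ(x−M)² = 14942427.64; s = √(14942427.64/10) = 1222.392
Cutoffs: 1353.818 ± 2.5·1222.392 → [-1702.2, 4409.8]
Outside: 4994 → excluded.
Retained (n=10): Σ = 9898, mean = 9898/10 = 989.800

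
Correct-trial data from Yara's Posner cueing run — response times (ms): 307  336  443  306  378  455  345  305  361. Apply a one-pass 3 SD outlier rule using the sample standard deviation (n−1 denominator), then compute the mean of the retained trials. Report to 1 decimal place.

n = 9, ΣRT = 3236, M = 359.556
Σ(x−M)² = 25788.22; s = √(25788.22/8) = 56.776
Cutoffs: 359.556 ± 3·56.776 → [189.2, 529.9]
No RTs fall outside the cutoffs; all 9 retained. Mean = 3236/9 = 359.556

359.6 ms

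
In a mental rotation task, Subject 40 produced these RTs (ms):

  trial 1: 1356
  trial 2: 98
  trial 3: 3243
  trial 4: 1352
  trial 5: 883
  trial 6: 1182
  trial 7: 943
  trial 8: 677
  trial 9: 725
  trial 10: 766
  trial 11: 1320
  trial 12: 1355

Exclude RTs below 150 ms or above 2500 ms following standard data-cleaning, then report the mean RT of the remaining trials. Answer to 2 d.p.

1055.90 ms

Excluded: 98, 3243
Retained (n=10): Σ = 10559
Mean = 10559/10 = 1055.9000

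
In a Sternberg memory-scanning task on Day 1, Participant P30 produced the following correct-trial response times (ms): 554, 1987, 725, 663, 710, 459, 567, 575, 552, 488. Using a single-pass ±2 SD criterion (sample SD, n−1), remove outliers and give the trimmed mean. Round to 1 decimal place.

n = 10, ΣRT = 7280, M = 728.000
Σ(x−M)² = 1830182.00; s = √(1830182.00/9) = 450.947
Cutoffs: 728.000 ± 2·450.947 → [-173.9, 1629.9]
Outside: 1987 → excluded.
Retained (n=9): Σ = 5293, mean = 5293/9 = 588.111

588.1 ms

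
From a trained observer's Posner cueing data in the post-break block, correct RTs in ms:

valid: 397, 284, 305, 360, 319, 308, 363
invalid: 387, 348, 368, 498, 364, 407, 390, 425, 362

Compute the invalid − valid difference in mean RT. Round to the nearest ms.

61 ms

M(valid) = 2336/7 = 333.714
M(invalid) = 3549/9 = 394.333
Difference = 394.333 − 333.714 = 60.619 ms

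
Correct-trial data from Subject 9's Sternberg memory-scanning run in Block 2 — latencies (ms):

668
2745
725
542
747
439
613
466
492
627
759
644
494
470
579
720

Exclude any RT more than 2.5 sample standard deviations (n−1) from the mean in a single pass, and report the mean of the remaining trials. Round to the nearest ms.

n = 16, ΣRT = 11730, M = 733.125
Σ(x−M)² = 4489323.75; s = √(4489323.75/15) = 547.072
Cutoffs: 733.125 ± 2.5·547.072 → [-634.6, 2100.8]
Outside: 2745 → excluded.
Retained (n=15): Σ = 8985, mean = 8985/15 = 599.000

599 ms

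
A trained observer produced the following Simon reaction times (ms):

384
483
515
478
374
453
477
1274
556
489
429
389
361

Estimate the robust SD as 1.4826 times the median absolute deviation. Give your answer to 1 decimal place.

71.2 ms

Sorted: 361, 374, 384, 389, 429, 453, 477, 478, 483, 489, 515, 556, 1274 → median = 477
|x − 477| sorted: 0, 1, 6, 12, 24, 38, 48, 79, 88, 93, 103, 116, 797 → MAD = 48
Robust SD ≈ 1.4826 × 48 = 71.165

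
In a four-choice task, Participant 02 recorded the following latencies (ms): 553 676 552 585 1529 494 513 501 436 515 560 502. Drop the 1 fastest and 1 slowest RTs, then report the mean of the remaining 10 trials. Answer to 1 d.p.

545.1 ms

Sorted: 436, 494, 501, 502, 513, 515, 552, 553, 560, 585, 676, 1529
Drop lowest 1 (436) and highest 1 (1529)
Remaining (n=10): Σ = 5451, mean = 5451/10 = 545.100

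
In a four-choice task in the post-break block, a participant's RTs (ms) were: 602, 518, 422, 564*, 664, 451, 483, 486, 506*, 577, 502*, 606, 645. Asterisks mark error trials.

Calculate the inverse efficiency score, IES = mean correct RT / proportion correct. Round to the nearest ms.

709 ms

Correct trials (n=10): 602, 518, 422, 664, 451, 483, 486, 577, 606, 645
Mean correct RT = 5454/10 = 545.4000 ms
Proportion correct = 10/13
IES = 545.4000 / (10/13) = 709.020 ms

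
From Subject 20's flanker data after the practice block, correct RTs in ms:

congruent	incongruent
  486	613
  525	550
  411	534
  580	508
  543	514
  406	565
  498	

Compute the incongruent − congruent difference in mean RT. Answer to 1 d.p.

54.6 ms

M(congruent) = 3449/7 = 492.714
M(incongruent) = 3284/6 = 547.333
Difference = 547.333 − 492.714 = 54.619 ms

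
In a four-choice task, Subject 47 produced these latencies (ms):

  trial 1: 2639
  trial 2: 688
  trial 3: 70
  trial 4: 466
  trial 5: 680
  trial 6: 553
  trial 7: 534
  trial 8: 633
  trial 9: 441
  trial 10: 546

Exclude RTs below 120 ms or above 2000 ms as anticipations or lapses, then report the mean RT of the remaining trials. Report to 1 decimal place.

567.6 ms

Excluded: 70, 2639
Retained (n=8): Σ = 4541
Mean = 4541/8 = 567.6250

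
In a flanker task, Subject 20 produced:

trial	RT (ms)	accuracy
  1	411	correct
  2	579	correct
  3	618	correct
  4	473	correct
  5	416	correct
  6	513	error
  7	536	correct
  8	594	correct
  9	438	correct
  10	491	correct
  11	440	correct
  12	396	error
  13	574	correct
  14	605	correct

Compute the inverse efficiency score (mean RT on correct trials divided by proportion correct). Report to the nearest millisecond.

Correct trials (n=12): 411, 579, 618, 473, 416, 536, 594, 438, 491, 440, 574, 605
Mean correct RT = 6175/12 = 514.5833 ms
Proportion correct = 12/14
IES = 514.5833 / (12/14) = 600.347 ms

600 ms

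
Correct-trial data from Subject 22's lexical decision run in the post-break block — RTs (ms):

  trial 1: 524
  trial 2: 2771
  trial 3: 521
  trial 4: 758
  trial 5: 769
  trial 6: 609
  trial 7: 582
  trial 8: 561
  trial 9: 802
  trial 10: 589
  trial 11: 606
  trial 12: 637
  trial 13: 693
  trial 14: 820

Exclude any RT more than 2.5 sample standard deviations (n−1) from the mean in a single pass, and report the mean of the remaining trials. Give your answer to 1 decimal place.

651.6 ms

n = 14, ΣRT = 11242, M = 803.000
Σ(x−M)² = 4303162.00; s = √(4303162.00/13) = 575.337
Cutoffs: 803.000 ± 2.5·575.337 → [-635.3, 2241.3]
Outside: 2771 → excluded.
Retained (n=13): Σ = 8471, mean = 8471/13 = 651.615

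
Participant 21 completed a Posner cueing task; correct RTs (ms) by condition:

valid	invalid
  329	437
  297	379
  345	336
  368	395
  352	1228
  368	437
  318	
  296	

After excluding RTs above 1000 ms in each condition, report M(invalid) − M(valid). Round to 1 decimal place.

62.7 ms

invalid: exclude 1228
M(valid) = 2673/8 = 334.125
M(invalid) = 1984/5 = 396.800
Difference = 396.800 − 334.125 = 62.675 ms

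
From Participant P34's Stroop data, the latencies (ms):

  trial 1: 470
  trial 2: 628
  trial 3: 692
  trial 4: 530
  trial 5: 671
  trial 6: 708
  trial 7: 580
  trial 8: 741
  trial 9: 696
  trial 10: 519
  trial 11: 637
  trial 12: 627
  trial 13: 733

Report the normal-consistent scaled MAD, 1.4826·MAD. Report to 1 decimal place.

Sorted: 470, 519, 530, 580, 627, 628, 637, 671, 692, 696, 708, 733, 741 → median = 637
|x − 637| sorted: 0, 9, 10, 34, 55, 57, 59, 71, 96, 104, 107, 118, 167 → MAD = 59
Robust SD ≈ 1.4826 × 59 = 87.473

87.5 ms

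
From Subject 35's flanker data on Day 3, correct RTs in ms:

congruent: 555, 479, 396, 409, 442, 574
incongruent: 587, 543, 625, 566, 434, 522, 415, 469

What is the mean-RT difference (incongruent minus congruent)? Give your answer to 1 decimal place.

44.3 ms

M(congruent) = 2855/6 = 475.833
M(incongruent) = 4161/8 = 520.125
Difference = 520.125 − 475.833 = 44.292 ms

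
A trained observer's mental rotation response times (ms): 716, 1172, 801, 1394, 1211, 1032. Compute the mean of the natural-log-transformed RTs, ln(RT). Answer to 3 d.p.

6.934

ln(RT): 6.5737, 7.0665, 6.6859, 7.2399, 7.0992, 6.9393
Σ ln(RT) = 41.6044
Mean = 41.6044/6 = 6.93407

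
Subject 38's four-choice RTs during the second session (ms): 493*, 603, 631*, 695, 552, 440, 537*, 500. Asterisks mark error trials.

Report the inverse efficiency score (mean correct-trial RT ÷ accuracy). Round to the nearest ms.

893 ms

Correct trials (n=5): 603, 695, 552, 440, 500
Mean correct RT = 2790/5 = 558.0000 ms
Proportion correct = 5/8
IES = 558.0000 / (5/8) = 892.800 ms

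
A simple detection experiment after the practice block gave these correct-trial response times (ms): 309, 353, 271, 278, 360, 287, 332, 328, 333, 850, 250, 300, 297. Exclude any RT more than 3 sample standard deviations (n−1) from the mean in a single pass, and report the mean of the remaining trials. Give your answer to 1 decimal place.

308.2 ms

n = 13, ΣRT = 4548, M = 349.846
Σ(x−M)² = 283589.69; s = √(283589.69/12) = 153.729
Cutoffs: 349.846 ± 3·153.729 → [-111.3, 811.0]
Outside: 850 → excluded.
Retained (n=12): Σ = 3698, mean = 3698/12 = 308.167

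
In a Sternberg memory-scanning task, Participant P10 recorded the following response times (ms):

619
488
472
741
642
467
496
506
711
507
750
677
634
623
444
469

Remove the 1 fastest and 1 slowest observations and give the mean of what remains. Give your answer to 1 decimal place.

575.1 ms

Sorted: 444, 467, 469, 472, 488, 496, 506, 507, 619, 623, 634, 642, 677, 711, 741, 750
Drop lowest 1 (444) and highest 1 (750)
Remaining (n=14): Σ = 8052, mean = 8052/14 = 575.143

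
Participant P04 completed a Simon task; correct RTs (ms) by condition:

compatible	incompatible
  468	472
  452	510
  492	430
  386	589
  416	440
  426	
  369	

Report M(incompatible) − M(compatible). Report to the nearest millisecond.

M(compatible) = 3009/7 = 429.857
M(incompatible) = 2441/5 = 488.200
Difference = 488.200 − 429.857 = 58.343 ms

58 ms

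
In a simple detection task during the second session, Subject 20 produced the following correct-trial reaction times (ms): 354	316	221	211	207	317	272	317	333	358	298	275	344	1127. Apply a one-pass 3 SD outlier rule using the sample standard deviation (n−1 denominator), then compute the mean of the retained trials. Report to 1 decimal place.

n = 14, ΣRT = 4950, M = 353.571
Σ(x−M)² = 678113.43; s = √(678113.43/13) = 228.391
Cutoffs: 353.571 ± 3·228.391 → [-331.6, 1038.7]
Outside: 1127 → excluded.
Retained (n=13): Σ = 3823, mean = 3823/13 = 294.077

294.1 ms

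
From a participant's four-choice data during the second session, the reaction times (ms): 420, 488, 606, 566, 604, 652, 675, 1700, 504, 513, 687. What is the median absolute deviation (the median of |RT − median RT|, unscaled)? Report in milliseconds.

Sorted: 420, 488, 504, 513, 566, 604, 606, 652, 675, 687, 1700 → median = 604
|x − 604|: 184, 116, 2, 38, 0, 48, 71, 1096, 100, 91, 83
Sorted deviations: 0, 2, 38, 48, 71, 83, 91, 100, 116, 184, 1096 → MAD = 83

83 ms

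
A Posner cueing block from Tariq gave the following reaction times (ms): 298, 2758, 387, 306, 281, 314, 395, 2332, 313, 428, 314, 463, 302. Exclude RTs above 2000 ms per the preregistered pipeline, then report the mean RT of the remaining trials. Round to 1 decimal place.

345.5 ms

Excluded: 2332, 2758
Retained (n=11): Σ = 3801
Mean = 3801/11 = 345.5455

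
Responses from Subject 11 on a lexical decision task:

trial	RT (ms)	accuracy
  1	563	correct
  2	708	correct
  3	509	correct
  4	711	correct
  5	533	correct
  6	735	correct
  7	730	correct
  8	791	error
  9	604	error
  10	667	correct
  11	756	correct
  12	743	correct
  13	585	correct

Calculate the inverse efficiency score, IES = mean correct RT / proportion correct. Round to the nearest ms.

Correct trials (n=11): 563, 708, 509, 711, 533, 735, 730, 667, 756, 743, 585
Mean correct RT = 7240/11 = 658.1818 ms
Proportion correct = 11/13
IES = 658.1818 / (11/13) = 777.851 ms

778 ms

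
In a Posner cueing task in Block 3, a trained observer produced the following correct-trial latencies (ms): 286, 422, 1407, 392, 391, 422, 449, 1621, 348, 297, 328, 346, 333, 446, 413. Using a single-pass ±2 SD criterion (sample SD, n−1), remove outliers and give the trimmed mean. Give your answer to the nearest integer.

375 ms

n = 15, ΣRT = 7901, M = 526.733
Σ(x−M)² = 2308666.93; s = √(2308666.93/14) = 406.085
Cutoffs: 526.733 ± 2·406.085 → [-285.4, 1338.9]
Outside: 1407, 1621 → excluded.
Retained (n=13): Σ = 4873, mean = 4873/13 = 374.846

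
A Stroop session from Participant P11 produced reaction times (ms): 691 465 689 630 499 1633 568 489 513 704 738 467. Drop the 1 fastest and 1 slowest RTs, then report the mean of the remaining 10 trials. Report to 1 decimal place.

598.8 ms

Sorted: 465, 467, 489, 499, 513, 568, 630, 689, 691, 704, 738, 1633
Drop lowest 1 (465) and highest 1 (1633)
Remaining (n=10): Σ = 5988, mean = 5988/10 = 598.800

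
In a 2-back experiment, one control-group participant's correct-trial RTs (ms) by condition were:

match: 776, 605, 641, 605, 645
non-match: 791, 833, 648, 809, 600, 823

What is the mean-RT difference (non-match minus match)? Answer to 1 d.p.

M(match) = 3272/5 = 654.400
M(non-match) = 4504/6 = 750.667
Difference = 750.667 − 654.400 = 96.267 ms

96.3 ms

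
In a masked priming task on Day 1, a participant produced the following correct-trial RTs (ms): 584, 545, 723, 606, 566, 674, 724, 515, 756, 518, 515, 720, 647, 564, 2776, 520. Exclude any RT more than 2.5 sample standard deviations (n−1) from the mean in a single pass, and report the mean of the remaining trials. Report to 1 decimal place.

n = 16, ΣRT = 11953, M = 747.062
Σ(x−M)² = 4499206.94; s = √(4499206.94/15) = 547.674
Cutoffs: 747.062 ± 2.5·547.674 → [-622.1, 2116.2]
Outside: 2776 → excluded.
Retained (n=15): Σ = 9177, mean = 9177/15 = 611.800

611.8 ms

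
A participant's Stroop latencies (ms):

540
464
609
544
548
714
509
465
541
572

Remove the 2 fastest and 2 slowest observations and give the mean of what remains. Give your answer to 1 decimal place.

Sorted: 464, 465, 509, 540, 541, 544, 548, 572, 609, 714
Drop lowest 2 (464, 465) and highest 2 (609, 714)
Remaining (n=6): Σ = 3254, mean = 3254/6 = 542.333

542.3 ms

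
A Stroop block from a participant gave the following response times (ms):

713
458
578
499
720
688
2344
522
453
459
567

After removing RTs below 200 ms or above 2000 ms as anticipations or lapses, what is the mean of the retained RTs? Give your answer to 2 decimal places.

565.70 ms

Excluded: 2344
Retained (n=10): Σ = 5657
Mean = 5657/10 = 565.7000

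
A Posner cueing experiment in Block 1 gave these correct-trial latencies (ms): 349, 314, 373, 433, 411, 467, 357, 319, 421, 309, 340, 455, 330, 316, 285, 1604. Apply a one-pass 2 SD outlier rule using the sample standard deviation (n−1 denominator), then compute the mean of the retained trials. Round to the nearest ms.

365 ms

n = 16, ΣRT = 7083, M = 442.688
Σ(x−M)² = 1485823.44; s = √(1485823.44/15) = 314.730
Cutoffs: 442.688 ± 2·314.730 → [-186.8, 1072.1]
Outside: 1604 → excluded.
Retained (n=15): Σ = 5479, mean = 5479/15 = 365.267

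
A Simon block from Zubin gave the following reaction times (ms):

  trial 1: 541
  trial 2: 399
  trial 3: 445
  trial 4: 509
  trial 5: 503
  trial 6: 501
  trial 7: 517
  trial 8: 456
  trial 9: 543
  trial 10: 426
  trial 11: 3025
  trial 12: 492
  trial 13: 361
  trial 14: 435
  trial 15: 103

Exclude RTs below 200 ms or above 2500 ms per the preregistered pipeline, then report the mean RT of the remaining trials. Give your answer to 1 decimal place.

Excluded: 103, 3025
Retained (n=13): Σ = 6128
Mean = 6128/13 = 471.3846

471.4 ms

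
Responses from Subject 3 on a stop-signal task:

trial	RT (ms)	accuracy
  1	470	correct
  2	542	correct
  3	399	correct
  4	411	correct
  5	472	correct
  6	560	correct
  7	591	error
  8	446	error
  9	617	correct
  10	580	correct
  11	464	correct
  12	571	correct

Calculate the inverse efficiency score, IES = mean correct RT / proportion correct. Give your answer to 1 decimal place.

Correct trials (n=10): 470, 542, 399, 411, 472, 560, 617, 580, 464, 571
Mean correct RT = 5086/10 = 508.6000 ms
Proportion correct = 10/12
IES = 508.6000 / (10/12) = 610.320 ms

610.3 ms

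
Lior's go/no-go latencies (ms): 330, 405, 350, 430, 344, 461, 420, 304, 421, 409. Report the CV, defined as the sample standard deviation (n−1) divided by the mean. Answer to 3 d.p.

0.133

n = 10, Σ = 3874, M = 387.4000
Σ(x−M)² = 23732.400; s = √(23732.400/9) = 51.3511
CV = 51.3511 / 387.4000 = 0.13255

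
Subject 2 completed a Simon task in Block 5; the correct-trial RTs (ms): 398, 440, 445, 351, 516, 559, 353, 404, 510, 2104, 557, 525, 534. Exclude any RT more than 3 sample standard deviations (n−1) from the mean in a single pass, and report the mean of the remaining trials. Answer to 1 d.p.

n = 13, ΣRT = 7696, M = 592.000
Σ(x−M)² = 2541706.00; s = √(2541706.00/12) = 460.227
Cutoffs: 592.000 ± 3·460.227 → [-788.7, 1972.7]
Outside: 2104 → excluded.
Retained (n=12): Σ = 5592, mean = 5592/12 = 466.000

466.0 ms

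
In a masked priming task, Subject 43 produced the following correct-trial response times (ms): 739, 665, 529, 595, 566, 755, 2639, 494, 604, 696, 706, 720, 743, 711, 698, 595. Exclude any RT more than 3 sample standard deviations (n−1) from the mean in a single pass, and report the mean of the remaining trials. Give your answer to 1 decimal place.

n = 16, ΣRT = 12455, M = 778.438
Σ(x−M)² = 3790377.94; s = √(3790377.94/15) = 502.685
Cutoffs: 778.438 ± 3·502.685 → [-729.6, 2286.5]
Outside: 2639 → excluded.
Retained (n=15): Σ = 9816, mean = 9816/15 = 654.400

654.4 ms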